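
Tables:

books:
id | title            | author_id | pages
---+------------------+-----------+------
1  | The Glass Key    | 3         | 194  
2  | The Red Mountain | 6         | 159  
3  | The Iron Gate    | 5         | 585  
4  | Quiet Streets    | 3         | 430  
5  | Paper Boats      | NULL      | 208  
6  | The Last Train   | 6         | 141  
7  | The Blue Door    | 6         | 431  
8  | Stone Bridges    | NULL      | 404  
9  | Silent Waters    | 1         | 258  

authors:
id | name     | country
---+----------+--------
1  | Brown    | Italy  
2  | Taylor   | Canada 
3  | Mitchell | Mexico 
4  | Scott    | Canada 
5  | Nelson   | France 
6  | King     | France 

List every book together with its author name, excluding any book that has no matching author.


INNER JOIN keeps only books rows whose author_id matches an id in authors. Walk through each book:
  - book 1 (The Glass Key): author_id=3 -> matches Mitchell
  - book 2 (The Red Mountain): author_id=6 -> matches King
  - book 3 (The Iron Gate): author_id=5 -> matches Nelson
  - book 4 (Quiet Streets): author_id=3 -> matches Mitchell
  - book 5 (Paper Boats): author_id=NULL, no match -> dropped
  - book 6 (The Last Train): author_id=6 -> matches King
  - book 7 (The Blue Door): author_id=6 -> matches King
  - book 8 (Stone Bridges): author_id=NULL, no match -> dropped
  - book 9 (Silent Waters): author_id=1 -> matches Brown
So 2 of 9 rows are dropped.

SQL:
SELECT a.title, b.name AS author
FROM books a
INNER JOIN authors b ON a.author_id = b.id

Result:
title            | author  
-----------------+---------
The Glass Key    | Mitchell
The Red Mountain | King    
The Iron Gate    | Nelson  
Quiet Streets    | Mitchell
The Last Train   | King    
The Blue Door    | King    
Silent Waters    | Brown   


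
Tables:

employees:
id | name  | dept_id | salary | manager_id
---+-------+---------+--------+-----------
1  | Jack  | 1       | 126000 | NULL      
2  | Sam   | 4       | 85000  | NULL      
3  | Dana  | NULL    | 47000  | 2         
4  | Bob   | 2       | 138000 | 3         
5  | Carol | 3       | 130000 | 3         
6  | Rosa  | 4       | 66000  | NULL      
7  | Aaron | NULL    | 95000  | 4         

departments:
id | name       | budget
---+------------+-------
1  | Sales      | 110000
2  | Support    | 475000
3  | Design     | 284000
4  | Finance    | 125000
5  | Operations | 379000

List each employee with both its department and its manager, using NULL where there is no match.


Two LEFT JOINs from the same base table employees: one to departments via dept_id, one to employees itself via manager_id. Both are LEFT so every employee is preserved.
Match against departments:
  - employee 1 (Jack): dept_id=1 -> matches Sales
  - employee 2 (Sam): dept_id=4 -> matches Finance
  - employee 3 (Dana): dept_id=NULL, no match -> kept with NULL
  - employee 4 (Bob): dept_id=2 -> matches Support
  - employee 5 (Carol): dept_id=3 -> matches Design
  - employee 6 (Rosa): dept_id=4 -> matches Finance
  - employee 7 (Aaron): dept_id=NULL, no match -> kept with NULL
Match against employees (self):
  - employee 1 (Jack): manager_id=NULL -> NULL
  - employee 2 (Sam): manager_id=NULL -> NULL
  - employee 3 (Dana): manager_id=2 -> Sam
  - employee 4 (Bob): manager_id=3 -> Dana
  - employee 5 (Carol): manager_id=3 -> Dana
  - employee 6 (Rosa): manager_id=NULL -> NULL
  - employee 7 (Aaron): manager_id=4 -> Bob

SQL:
SELECT a.name, b.name AS department, c.name AS manager
FROM employees a
LEFT JOIN departments b ON a.dept_id = b.id
LEFT JOIN employees c ON a.manager_id = c.id

Result:
name  | department | manager
------+------------+--------
Jack  | Sales      | NULL   
Sam   | Finance    | NULL   
Dana  | NULL       | Sam    
Bob   | Support    | Dana   
Carol | Design     | Dana   
Rosa  | Finance    | NULL   
Aaron | NULL       | Bob    


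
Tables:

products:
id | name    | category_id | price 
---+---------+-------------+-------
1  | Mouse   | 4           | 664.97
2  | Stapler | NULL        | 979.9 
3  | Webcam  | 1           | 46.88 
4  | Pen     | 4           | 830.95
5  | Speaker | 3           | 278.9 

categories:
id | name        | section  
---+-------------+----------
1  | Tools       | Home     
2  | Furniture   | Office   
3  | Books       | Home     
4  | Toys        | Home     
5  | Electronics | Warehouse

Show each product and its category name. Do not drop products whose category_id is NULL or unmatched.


LEFT JOIN keeps every row from products (the left table); where category_id has no match in categories, the category columns become NULL. Walk through each product:
  - product 1 (Mouse): category_id=4 -> matches Toys
  - product 2 (Stapler): category_id=NULL, no match -> kept with NULL
  - product 3 (Webcam): category_id=1 -> matches Tools
  - product 4 (Pen): category_id=4 -> matches Toys
  - product 5 (Speaker): category_id=3 -> matches Books
All 5 rows appear; 1 has NULL category.

SQL:
SELECT a.name, b.name AS category
FROM products a
LEFT JOIN categories b ON a.category_id = b.id

Result:
name    | category
--------+---------
Mouse   | Toys    
Stapler | NULL    
Webcam  | Tools   
Pen     | Toys    
Speaker | Books   


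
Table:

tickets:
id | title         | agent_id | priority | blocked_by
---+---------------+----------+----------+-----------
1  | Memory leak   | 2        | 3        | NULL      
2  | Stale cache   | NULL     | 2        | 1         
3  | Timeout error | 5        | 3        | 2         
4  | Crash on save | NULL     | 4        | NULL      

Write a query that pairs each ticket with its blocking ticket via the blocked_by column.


This is a self-join: tickets is joined to a second copy of itself, matching each row's blocked_by to another row's id. Use LEFT JOIN so rows with blocked_by=NULL are kept.
  - ticket 1 (Memory leak): blocked_by=NULL -> NULL
  - ticket 2 (Stale cache): blocked_by=1 -> Memory leak
  - ticket 3 (Timeout error): blocked_by=2 -> Stale cache
  - ticket 4 (Crash on save): blocked_by=NULL -> NULL

SQL:
SELECT a.title AS item, b.title AS blocked_by
FROM tickets a
LEFT JOIN tickets b ON a.blocked_by = b.id

Result:
item          | blocked_by 
--------------+------------
Memory leak   | NULL       
Stale cache   | Memory leak
Timeout error | Stale cache
Crash on save | NULL       


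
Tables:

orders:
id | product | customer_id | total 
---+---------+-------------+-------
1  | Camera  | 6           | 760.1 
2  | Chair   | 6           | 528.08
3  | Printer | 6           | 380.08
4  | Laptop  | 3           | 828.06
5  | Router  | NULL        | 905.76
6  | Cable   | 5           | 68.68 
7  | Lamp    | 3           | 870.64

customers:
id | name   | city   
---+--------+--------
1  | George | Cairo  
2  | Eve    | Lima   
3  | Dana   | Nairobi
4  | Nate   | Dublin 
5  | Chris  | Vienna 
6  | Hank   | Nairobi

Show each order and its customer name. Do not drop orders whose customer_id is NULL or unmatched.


LEFT JOIN keeps every row from orders (the left table); where customer_id has no match in customers, the customer columns become NULL. Walk through each order:
  - order 1 (Camera): customer_id=6 -> matches Hank
  - order 2 (Chair): customer_id=6 -> matches Hank
  - order 3 (Printer): customer_id=6 -> matches Hank
  - order 4 (Laptop): customer_id=3 -> matches Dana
  - order 5 (Router): customer_id=NULL, no match -> kept with NULL
  - order 6 (Cable): customer_id=5 -> matches Chris
  - order 7 (Lamp): customer_id=3 -> matches Dana
All 7 rows appear; 1 has NULL customer.

SQL:
SELECT a.product, b.name AS customer
FROM orders a
LEFT JOIN customers b ON a.customer_id = b.id

Result:
product | customer
--------+---------
Camera  | Hank    
Chair   | Hank    
Printer | Hank    
Laptop  | Dana    
Router  | NULL    
Cable   | Chris   
Lamp    | Dana    


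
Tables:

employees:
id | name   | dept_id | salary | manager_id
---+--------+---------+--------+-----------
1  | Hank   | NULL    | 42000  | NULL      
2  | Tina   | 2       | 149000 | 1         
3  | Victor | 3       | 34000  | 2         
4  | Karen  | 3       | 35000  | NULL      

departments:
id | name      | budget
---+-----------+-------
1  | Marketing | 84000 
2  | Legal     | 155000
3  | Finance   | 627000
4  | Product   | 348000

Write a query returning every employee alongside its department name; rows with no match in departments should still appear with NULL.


LEFT JOIN keeps every row from employees (the left table); where dept_id has no match in departments, the department columns become NULL. Walk through each employee:
  - employee 1 (Hank): dept_id=NULL, no match -> kept with NULL
  - employee 2 (Tina): dept_id=2 -> matches Legal
  - employee 3 (Victor): dept_id=3 -> matches Finance
  - employee 4 (Karen): dept_id=3 -> matches Finance
All 4 rows appear; 1 has NULL department.

SQL:
SELECT a.name, b.name AS department
FROM employees a
LEFT JOIN departments b ON a.dept_id = b.id

Result:
name   | department
-------+-----------
Hank   | NULL      
Tina   | Legal     
Victor | Finance   
Karen  | Finance   


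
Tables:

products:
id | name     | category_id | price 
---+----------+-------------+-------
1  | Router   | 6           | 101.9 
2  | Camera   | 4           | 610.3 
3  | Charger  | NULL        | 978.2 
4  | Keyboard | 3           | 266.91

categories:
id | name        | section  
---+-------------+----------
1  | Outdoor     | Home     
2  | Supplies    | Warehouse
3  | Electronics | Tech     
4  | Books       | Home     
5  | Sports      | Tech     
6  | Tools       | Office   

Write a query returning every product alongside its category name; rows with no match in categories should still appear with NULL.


LEFT JOIN keeps every row from products (the left table); where category_id has no match in categories, the category columns become NULL. Walk through each product:
  - product 1 (Router): category_id=6 -> matches Tools
  - product 2 (Camera): category_id=4 -> matches Books
  - product 3 (Charger): category_id=NULL, no match -> kept with NULL
  - product 4 (Keyboard): category_id=3 -> matches Electronics
All 4 rows appear; 1 has NULL category.

SQL:
SELECT a.name, b.name AS category
FROM products a
LEFT JOIN categories b ON a.category_id = b.id

Result:
name     | category   
---------+------------
Router   | Tools      
Camera   | Books      
Charger  | NULL       
Keyboard | Electronics


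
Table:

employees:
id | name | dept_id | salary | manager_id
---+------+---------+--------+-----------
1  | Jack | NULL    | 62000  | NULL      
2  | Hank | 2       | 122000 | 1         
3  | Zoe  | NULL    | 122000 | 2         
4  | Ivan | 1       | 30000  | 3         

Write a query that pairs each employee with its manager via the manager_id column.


This is a self-join: employees is joined to a second copy of itself, matching each row's manager_id to another row's id. Use LEFT JOIN so rows with manager_id=NULL are kept.
  - employee 1 (Jack): manager_id=NULL -> NULL
  - employee 2 (Hank): manager_id=1 -> Jack
  - employee 3 (Zoe): manager_id=2 -> Hank
  - employee 4 (Ivan): manager_id=3 -> Zoe

SQL:
SELECT a.name AS item, b.name AS manager
FROM employees a
LEFT JOIN employees b ON a.manager_id = b.id

Result:
item | manager
-----+--------
Jack | NULL   
Hank | Jack   
Zoe  | Hank   
Ivan | Zoe    


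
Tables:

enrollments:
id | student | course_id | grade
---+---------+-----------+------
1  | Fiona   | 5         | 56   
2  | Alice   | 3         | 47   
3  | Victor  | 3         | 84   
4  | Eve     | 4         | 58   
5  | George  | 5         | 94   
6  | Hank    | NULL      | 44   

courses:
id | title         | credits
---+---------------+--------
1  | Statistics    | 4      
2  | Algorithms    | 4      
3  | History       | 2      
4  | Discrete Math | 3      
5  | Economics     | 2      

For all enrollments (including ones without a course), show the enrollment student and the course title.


LEFT JOIN keeps every row from enrollments (the left table); where course_id has no match in courses, the course columns become NULL. Walk through each enrollment:
  - enrollment 1 (Fiona): course_id=5 -> matches Economics
  - enrollment 2 (Alice): course_id=3 -> matches History
  - enrollment 3 (Victor): course_id=3 -> matches History
  - enrollment 4 (Eve): course_id=4 -> matches Discrete Math
  - enrollment 5 (George): course_id=5 -> matches Economics
  - enrollment 6 (Hank): course_id=NULL, no match -> kept with NULL
All 6 rows appear; 1 has NULL course.

SQL:
SELECT a.student, b.title AS course
FROM enrollments a
LEFT JOIN courses b ON a.course_id = b.id

Result:
student | course       
--------+--------------
Fiona   | Economics    
Alice   | History      
Victor  | History      
Eve     | Discrete Math
George  | Economics    
Hank    | NULL         


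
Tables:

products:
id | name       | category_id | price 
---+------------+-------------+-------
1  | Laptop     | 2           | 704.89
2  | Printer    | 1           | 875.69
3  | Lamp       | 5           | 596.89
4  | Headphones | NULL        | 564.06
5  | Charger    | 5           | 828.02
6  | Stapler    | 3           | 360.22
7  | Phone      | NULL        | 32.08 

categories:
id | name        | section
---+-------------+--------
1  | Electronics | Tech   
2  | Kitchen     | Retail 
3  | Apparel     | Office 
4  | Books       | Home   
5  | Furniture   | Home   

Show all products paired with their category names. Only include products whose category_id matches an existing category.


INNER JOIN keeps only products rows whose category_id matches an id in categories. Walk through each product:
  - product 1 (Laptop): category_id=2 -> matches Kitchen
  - product 2 (Printer): category_id=1 -> matches Electronics
  - product 3 (Lamp): category_id=5 -> matches Furniture
  - product 4 (Headphones): category_id=NULL, no match -> dropped
  - product 5 (Charger): category_id=5 -> matches Furniture
  - product 6 (Stapler): category_id=3 -> matches Apparel
  - product 7 (Phone): category_id=NULL, no match -> dropped
So 2 of 7 rows are dropped.

SQL:
SELECT a.name, b.name AS category
FROM products a
INNER JOIN categories b ON a.category_id = b.id

Result:
name    | category   
--------+------------
Laptop  | Kitchen    
Printer | Electronics
Lamp    | Furniture  
Charger | Furniture  
Stapler | Apparel    


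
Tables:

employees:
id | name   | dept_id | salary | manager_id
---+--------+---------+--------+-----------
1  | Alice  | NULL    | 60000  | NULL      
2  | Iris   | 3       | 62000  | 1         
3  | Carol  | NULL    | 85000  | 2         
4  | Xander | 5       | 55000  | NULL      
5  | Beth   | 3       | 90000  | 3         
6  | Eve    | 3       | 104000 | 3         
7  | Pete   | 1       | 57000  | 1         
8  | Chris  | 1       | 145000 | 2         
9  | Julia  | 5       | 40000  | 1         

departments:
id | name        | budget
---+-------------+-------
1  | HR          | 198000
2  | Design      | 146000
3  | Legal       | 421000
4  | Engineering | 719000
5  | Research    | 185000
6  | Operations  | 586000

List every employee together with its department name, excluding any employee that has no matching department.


INNER JOIN keeps only employees rows whose dept_id matches an id in departments. Walk through each employee:
  - employee 1 (Alice): dept_id=NULL, no match -> dropped
  - employee 2 (Iris): dept_id=3 -> matches Legal
  - employee 3 (Carol): dept_id=NULL, no match -> dropped
  - employee 4 (Xander): dept_id=5 -> matches Research
  - employee 5 (Beth): dept_id=3 -> matches Legal
  - employee 6 (Eve): dept_id=3 -> matches Legal
  - employee 7 (Pete): dept_id=1 -> matches HR
  - employee 8 (Chris): dept_id=1 -> matches HR
  - employee 9 (Julia): dept_id=5 -> matches Research
So 2 of 9 rows are dropped.

SQL:
SELECT a.name, b.name AS department
FROM employees a
INNER JOIN departments b ON a.dept_id = b.id

Result:
name   | department
-------+-----------
Iris   | Legal     
Xander | Research  
Beth   | Legal     
Eve    | Legal     
Pete   | HR        
Chris  | HR        
Julia  | Research  


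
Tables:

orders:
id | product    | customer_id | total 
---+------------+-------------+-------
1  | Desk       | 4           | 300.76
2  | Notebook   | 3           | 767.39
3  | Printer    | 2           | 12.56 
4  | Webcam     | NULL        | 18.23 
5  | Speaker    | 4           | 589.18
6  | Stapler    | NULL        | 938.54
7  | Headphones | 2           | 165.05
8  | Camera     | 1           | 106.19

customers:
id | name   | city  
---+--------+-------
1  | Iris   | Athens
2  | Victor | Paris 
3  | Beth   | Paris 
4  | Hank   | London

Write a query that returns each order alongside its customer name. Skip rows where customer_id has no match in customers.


INNER JOIN keeps only orders rows whose customer_id matches an id in customers. Walk through each order:
  - order 1 (Desk): customer_id=4 -> matches Hank
  - order 2 (Notebook): customer_id=3 -> matches Beth
  - order 3 (Printer): customer_id=2 -> matches Victor
  - order 4 (Webcam): customer_id=NULL, no match -> dropped
  - order 5 (Speaker): customer_id=4 -> matches Hank
  - order 6 (Stapler): customer_id=NULL, no match -> dropped
  - order 7 (Headphones): customer_id=2 -> matches Victor
  - order 8 (Camera): customer_id=1 -> matches Iris
So 2 of 8 rows are dropped.

SQL:
SELECT a.product, b.name AS customer
FROM orders a
INNER JOIN customers b ON a.customer_id = b.id

Result:
product    | customer
-----------+---------
Desk       | Hank    
Notebook   | Beth    
Printer    | Victor  
Speaker    | Hank    
Headphones | Victor  
Camera     | Iris    


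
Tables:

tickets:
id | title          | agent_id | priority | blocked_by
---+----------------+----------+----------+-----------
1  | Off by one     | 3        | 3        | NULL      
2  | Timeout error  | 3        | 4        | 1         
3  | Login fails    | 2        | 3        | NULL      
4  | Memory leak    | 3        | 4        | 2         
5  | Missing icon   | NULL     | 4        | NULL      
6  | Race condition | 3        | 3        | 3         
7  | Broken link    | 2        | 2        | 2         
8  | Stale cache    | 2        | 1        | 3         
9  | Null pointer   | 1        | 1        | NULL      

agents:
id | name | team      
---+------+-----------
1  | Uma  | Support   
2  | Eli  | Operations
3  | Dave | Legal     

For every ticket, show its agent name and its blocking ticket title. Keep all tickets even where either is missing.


Two LEFT JOINs from the same base table tickets: one to agents via agent_id, one to tickets itself via blocked_by. Both are LEFT so every ticket is preserved.
Match against agents:
  - ticket 1 (Off by one): agent_id=3 -> matches Dave
  - ticket 2 (Timeout error): agent_id=3 -> matches Dave
  - ticket 3 (Login fails): agent_id=2 -> matches Eli
  - ticket 4 (Memory leak): agent_id=3 -> matches Dave
  - ticket 5 (Missing icon): agent_id=NULL, no match -> kept with NULL
  - ticket 6 (Race condition): agent_id=3 -> matches Dave
  - ticket 7 (Broken link): agent_id=2 -> matches Eli
  - ticket 8 (Stale cache): agent_id=2 -> matches Eli
  - ticket 9 (Null pointer): agent_id=1 -> matches Uma
Match against tickets (self):
  - ticket 1 (Off by one): blocked_by=NULL -> NULL
  - ticket 2 (Timeout error): blocked_by=1 -> Off by one
  - ticket 3 (Login fails): blocked_by=NULL -> NULL
  - ticket 4 (Memory leak): blocked_by=2 -> Timeout error
  - ticket 5 (Missing icon): blocked_by=NULL -> NULL
  - ticket 6 (Race condition): blocked_by=3 -> Login fails
  - ticket 7 (Broken link): blocked_by=2 -> Timeout error
  - ticket 8 (Stale cache): blocked_by=3 -> Login fails
  - ticket 9 (Null pointer): blocked_by=NULL -> NULL

SQL:
SELECT a.title, b.name AS agent, c.title AS blocked_by
FROM tickets a
LEFT JOIN agents b ON a.agent_id = b.id
LEFT JOIN tickets c ON a.blocked_by = c.id

Result:
title          | agent | blocked_by   
---------------+-------+--------------
Off by one     | Dave  | NULL         
Timeout error  | Dave  | Off by one   
Login fails    | Eli   | NULL         
Memory leak    | Dave  | Timeout error
Missing icon   | NULL  | NULL         
Race condition | Dave  | Login fails  
Broken link    | Eli   | Timeout error
Stale cache    | Eli   | Login fails  
Null pointer   | Uma   | NULL         


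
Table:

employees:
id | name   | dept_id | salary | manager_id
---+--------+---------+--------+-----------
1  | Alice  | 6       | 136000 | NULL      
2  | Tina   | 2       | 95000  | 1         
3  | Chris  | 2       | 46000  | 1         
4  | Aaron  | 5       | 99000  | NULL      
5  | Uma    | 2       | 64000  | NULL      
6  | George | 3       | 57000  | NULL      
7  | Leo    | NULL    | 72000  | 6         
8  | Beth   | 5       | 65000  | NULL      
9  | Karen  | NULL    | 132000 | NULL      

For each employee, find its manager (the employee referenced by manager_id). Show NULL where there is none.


This is a self-join: employees is joined to a second copy of itself, matching each row's manager_id to another row's id. Use LEFT JOIN so rows with manager_id=NULL are kept.
  - employee 1 (Alice): manager_id=NULL -> NULL
  - employee 2 (Tina): manager_id=1 -> Alice
  - employee 3 (Chris): manager_id=1 -> Alice
  - employee 4 (Aaron): manager_id=NULL -> NULL
  - employee 5 (Uma): manager_id=NULL -> NULL
  - employee 6 (George): manager_id=NULL -> NULL
  - employee 7 (Leo): manager_id=6 -> George
  - employee 8 (Beth): manager_id=NULL -> NULL
  - employee 9 (Karen): manager_id=NULL -> NULL

SQL:
SELECT a.name AS item, b.name AS manager
FROM employees a
LEFT JOIN employees b ON a.manager_id = b.id

Result:
item   | manager
-------+--------
Alice  | NULL   
Tina   | Alice  
Chris  | Alice  
Aaron  | NULL   
Uma    | NULL   
George | NULL   
Leo    | George 
Beth   | NULL   
Karen  | NULL   


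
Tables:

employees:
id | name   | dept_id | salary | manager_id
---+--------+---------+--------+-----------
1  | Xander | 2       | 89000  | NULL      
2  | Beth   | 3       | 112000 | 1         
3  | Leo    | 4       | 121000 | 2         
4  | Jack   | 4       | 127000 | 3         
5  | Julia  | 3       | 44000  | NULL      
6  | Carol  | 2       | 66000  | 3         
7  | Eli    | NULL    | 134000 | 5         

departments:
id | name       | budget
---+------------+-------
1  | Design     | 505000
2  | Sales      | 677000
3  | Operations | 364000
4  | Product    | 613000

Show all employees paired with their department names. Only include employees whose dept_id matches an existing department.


INNER JOIN keeps only employees rows whose dept_id matches an id in departments. Walk through each employee:
  - employee 1 (Xander): dept_id=2 -> matches Sales
  - employee 2 (Beth): dept_id=3 -> matches Operations
  - employee 3 (Leo): dept_id=4 -> matches Product
  - employee 4 (Jack): dept_id=4 -> matches Product
  - employee 5 (Julia): dept_id=3 -> matches Operations
  - employee 6 (Carol): dept_id=2 -> matches Sales
  - employee 7 (Eli): dept_id=NULL, no match -> dropped
So 1 of 7 rows is dropped.

SQL:
SELECT a.name, b.name AS department
FROM employees a
INNER JOIN departments b ON a.dept_id = b.id

Result:
name   | department
-------+-----------
Xander | Sales     
Beth   | Operations
Leo    | Product   
Jack   | Product   
Julia  | Operations
Carol  | Sales     


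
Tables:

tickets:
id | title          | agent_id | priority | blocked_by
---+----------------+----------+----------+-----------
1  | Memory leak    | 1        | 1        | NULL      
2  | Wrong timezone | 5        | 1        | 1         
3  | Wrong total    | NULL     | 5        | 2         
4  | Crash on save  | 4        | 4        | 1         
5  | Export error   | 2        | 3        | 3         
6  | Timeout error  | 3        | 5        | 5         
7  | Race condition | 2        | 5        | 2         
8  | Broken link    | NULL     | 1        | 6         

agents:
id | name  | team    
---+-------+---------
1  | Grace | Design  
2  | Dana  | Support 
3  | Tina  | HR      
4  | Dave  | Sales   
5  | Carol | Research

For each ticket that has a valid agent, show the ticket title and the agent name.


INNER JOIN keeps only tickets rows whose agent_id matches an id in agents. Walk through each ticket:
  - ticket 1 (Memory leak): agent_id=1 -> matches Grace
  - ticket 2 (Wrong timezone): agent_id=5 -> matches Carol
  - ticket 3 (Wrong total): agent_id=NULL, no match -> dropped
  - ticket 4 (Crash on save): agent_id=4 -> matches Dave
  - ticket 5 (Export error): agent_id=2 -> matches Dana
  - ticket 6 (Timeout error): agent_id=3 -> matches Tina
  - ticket 7 (Race condition): agent_id=2 -> matches Dana
  - ticket 8 (Broken link): agent_id=NULL, no match -> dropped
So 2 of 8 rows are dropped.

SQL:
SELECT a.title, b.name AS agent
FROM tickets a
INNER JOIN agents b ON a.agent_id = b.id

Result:
title          | agent
---------------+------
Memory leak    | Grace
Wrong timezone | Carol
Crash on save  | Dave 
Export error   | Dana 
Timeout error  | Tina 
Race condition | Dana 


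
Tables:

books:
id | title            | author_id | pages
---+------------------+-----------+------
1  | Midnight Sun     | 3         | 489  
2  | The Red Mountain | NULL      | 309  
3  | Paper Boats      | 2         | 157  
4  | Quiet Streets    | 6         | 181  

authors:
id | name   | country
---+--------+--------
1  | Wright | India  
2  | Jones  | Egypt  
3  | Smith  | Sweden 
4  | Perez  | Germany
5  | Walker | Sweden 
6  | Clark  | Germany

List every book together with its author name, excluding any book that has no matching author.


INNER JOIN keeps only books rows whose author_id matches an id in authors. Walk through each book:
  - book 1 (Midnight Sun): author_id=3 -> matches Smith
  - book 2 (The Red Mountain): author_id=NULL, no match -> dropped
  - book 3 (Paper Boats): author_id=2 -> matches Jones
  - book 4 (Quiet Streets): author_id=6 -> matches Clark
So 1 of 4 rows is dropped.

SQL:
SELECT a.title, b.name AS author
FROM books a
INNER JOIN authors b ON a.author_id = b.id

Result:
title         | author
--------------+-------
Midnight Sun  | Smith 
Paper Boats   | Jones 
Quiet Streets | Clark 


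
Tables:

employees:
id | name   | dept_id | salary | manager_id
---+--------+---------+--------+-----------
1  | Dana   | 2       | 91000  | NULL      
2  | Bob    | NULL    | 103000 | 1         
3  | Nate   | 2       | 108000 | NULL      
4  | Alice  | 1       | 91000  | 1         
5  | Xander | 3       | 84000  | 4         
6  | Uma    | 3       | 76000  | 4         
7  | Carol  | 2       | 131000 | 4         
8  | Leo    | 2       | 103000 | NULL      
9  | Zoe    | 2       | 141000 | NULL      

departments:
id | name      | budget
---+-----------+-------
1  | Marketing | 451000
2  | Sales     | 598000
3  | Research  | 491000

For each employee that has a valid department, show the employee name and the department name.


INNER JOIN keeps only employees rows whose dept_id matches an id in departments. Walk through each employee:
  - employee 1 (Dana): dept_id=2 -> matches Sales
  - employee 2 (Bob): dept_id=NULL, no match -> dropped
  - employee 3 (Nate): dept_id=2 -> matches Sales
  - employee 4 (Alice): dept_id=1 -> matches Marketing
  - employee 5 (Xander): dept_id=3 -> matches Research
  - employee 6 (Uma): dept_id=3 -> matches Research
  - employee 7 (Carol): dept_id=2 -> matches Sales
  - employee 8 (Leo): dept_id=2 -> matches Sales
  - employee 9 (Zoe): dept_id=2 -> matches Sales
So 1 of 9 rows is dropped.

SQL:
SELECT a.name, b.name AS department
FROM employees a
INNER JOIN departments b ON a.dept_id = b.id

Result:
name   | department
-------+-----------
Dana   | Sales     
Nate   | Sales     
Alice  | Marketing 
Xander | Research  
Uma    | Research  
Carol  | Sales     
Leo    | Sales     
Zoe    | Sales     


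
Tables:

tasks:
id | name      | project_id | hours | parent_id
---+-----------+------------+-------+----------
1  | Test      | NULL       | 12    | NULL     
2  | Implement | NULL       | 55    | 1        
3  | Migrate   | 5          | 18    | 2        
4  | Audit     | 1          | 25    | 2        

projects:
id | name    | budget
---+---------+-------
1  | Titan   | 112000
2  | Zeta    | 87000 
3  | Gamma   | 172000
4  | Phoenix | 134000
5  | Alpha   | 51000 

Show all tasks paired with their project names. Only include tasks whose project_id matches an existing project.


INNER JOIN keeps only tasks rows whose project_id matches an id in projects. Walk through each task:
  - task 1 (Test): project_id=NULL, no match -> dropped
  - task 2 (Implement): project_id=NULL, no match -> dropped
  - task 3 (Migrate): project_id=5 -> matches Alpha
  - task 4 (Audit): project_id=1 -> matches Titan
So 2 of 4 rows are dropped.

SQL:
SELECT a.name, b.name AS project
FROM tasks a
INNER JOIN projects b ON a.project_id = b.id

Result:
name    | project
--------+--------
Migrate | Alpha  
Audit   | Titan  


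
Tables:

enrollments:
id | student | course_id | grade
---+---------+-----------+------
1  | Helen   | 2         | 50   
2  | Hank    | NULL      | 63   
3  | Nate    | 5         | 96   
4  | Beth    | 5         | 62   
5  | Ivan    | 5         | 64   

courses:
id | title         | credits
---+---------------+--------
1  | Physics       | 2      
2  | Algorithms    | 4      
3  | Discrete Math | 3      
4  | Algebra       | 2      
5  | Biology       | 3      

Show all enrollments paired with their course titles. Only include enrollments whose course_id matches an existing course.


INNER JOIN keeps only enrollments rows whose course_id matches an id in courses. Walk through each enrollment:
  - enrollment 1 (Helen): course_id=2 -> matches Algorithms
  - enrollment 2 (Hank): course_id=NULL, no match -> dropped
  - enrollment 3 (Nate): course_id=5 -> matches Biology
  - enrollment 4 (Beth): course_id=5 -> matches Biology
  - enrollment 5 (Ivan): course_id=5 -> matches Biology
So 1 of 5 rows is dropped.

SQL:
SELECT a.student, b.title AS course
FROM enrollments a
INNER JOIN courses b ON a.course_id = b.id

Result:
student | course    
--------+-----------
Helen   | Algorithms
Nate    | Biology   
Beth    | Biology   
Ivan    | Biology   


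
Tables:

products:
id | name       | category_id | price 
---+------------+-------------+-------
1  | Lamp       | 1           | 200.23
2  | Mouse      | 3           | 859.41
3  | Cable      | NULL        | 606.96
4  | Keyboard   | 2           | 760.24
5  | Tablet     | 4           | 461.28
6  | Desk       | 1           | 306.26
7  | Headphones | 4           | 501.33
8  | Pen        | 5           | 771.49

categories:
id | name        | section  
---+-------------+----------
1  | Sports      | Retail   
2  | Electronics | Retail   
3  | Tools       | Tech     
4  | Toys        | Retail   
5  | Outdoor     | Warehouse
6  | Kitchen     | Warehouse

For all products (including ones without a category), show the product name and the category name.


LEFT JOIN keeps every row from products (the left table); where category_id has no match in categories, the category columns become NULL. Walk through each product:
  - product 1 (Lamp): category_id=1 -> matches Sports
  - product 2 (Mouse): category_id=3 -> matches Tools
  - product 3 (Cable): category_id=NULL, no match -> kept with NULL
  - product 4 (Keyboard): category_id=2 -> matches Electronics
  - product 5 (Tablet): category_id=4 -> matches Toys
  - product 6 (Desk): category_id=1 -> matches Sports
  - product 7 (Headphones): category_id=4 -> matches Toys
  - product 8 (Pen): category_id=5 -> matches Outdoor
All 8 rows appear; 1 has NULL category.

SQL:
SELECT a.name, b.name AS category
FROM products a
LEFT JOIN categories b ON a.category_id = b.id

Result:
name       | category   
-----------+------------
Lamp       | Sports     
Mouse      | Tools      
Cable      | NULL       
Keyboard   | Electronics
Tablet     | Toys       
Desk       | Sports     
Headphones | Toys       
Pen        | Outdoor    


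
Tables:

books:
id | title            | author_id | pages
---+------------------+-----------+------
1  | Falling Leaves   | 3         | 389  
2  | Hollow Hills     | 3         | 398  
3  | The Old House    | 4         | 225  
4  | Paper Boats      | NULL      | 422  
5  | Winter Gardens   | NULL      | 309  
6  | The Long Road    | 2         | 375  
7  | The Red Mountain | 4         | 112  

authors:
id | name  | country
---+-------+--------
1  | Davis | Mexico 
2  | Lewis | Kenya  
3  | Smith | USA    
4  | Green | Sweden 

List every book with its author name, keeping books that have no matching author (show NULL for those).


LEFT JOIN keeps every row from books (the left table); where author_id has no match in authors, the author columns become NULL. Walk through each book:
  - book 1 (Falling Leaves): author_id=3 -> matches Smith
  - book 2 (Hollow Hills): author_id=3 -> matches Smith
  - book 3 (The Old House): author_id=4 -> matches Green
  - book 4 (Paper Boats): author_id=NULL, no match -> kept with NULL
  - book 5 (Winter Gardens): author_id=NULL, no match -> kept with NULL
  - book 6 (The Long Road): author_id=2 -> matches Lewis
  - book 7 (The Red Mountain): author_id=4 -> matches Green
All 7 rows appear; 2 have NULL author.

SQL:
SELECT a.title, b.name AS author
FROM books a
LEFT JOIN authors b ON a.author_id = b.id

Result:
title            | author
-----------------+-------
Falling Leaves   | Smith 
Hollow Hills     | Smith 
The Old House    | Green 
Paper Boats      | NULL  
Winter Gardens   | NULL  
The Long Road    | Lewis 
The Red Mountain | Green 


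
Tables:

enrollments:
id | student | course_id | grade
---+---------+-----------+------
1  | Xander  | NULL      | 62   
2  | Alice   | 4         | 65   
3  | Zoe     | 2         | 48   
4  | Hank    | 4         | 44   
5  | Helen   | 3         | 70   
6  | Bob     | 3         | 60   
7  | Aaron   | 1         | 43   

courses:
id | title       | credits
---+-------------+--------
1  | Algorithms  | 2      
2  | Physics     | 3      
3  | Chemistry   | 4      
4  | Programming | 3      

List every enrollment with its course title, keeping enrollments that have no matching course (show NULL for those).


LEFT JOIN keeps every row from enrollments (the left table); where course_id has no match in courses, the course columns become NULL. Walk through each enrollment:
  - enrollment 1 (Xander): course_id=NULL, no match -> kept with NULL
  - enrollment 2 (Alice): course_id=4 -> matches Programming
  - enrollment 3 (Zoe): course_id=2 -> matches Physics
  - enrollment 4 (Hank): course_id=4 -> matches Programming
  - enrollment 5 (Helen): course_id=3 -> matches Chemistry
  - enrollment 6 (Bob): course_id=3 -> matches Chemistry
  - enrollment 7 (Aaron): course_id=1 -> matches Algorithms
All 7 rows appear; 1 has NULL course.

SQL:
SELECT a.student, b.title AS course
FROM enrollments a
LEFT JOIN courses b ON a.course_id = b.id

Result:
student | course     
--------+------------
Xander  | NULL       
Alice   | Programming
Zoe     | Physics    
Hank    | Programming
Helen   | Chemistry  
Bob     | Chemistry  
Aaron   | Algorithms 


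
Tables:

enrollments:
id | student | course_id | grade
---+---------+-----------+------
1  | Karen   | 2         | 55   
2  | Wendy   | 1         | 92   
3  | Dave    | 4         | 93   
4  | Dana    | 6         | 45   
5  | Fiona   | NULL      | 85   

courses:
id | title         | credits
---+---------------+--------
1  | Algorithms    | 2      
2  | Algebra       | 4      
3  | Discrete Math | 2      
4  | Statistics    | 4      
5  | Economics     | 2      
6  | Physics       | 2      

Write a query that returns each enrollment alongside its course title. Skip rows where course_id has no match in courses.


INNER JOIN keeps only enrollments rows whose course_id matches an id in courses. Walk through each enrollment:
  - enrollment 1 (Karen): course_id=2 -> matches Algebra
  - enrollment 2 (Wendy): course_id=1 -> matches Algorithms
  - enrollment 3 (Dave): course_id=4 -> matches Statistics
  - enrollment 4 (Dana): course_id=6 -> matches Physics
  - enrollment 5 (Fiona): course_id=NULL, no match -> dropped
So 1 of 5 rows is dropped.

SQL:
SELECT a.student, b.title AS course
FROM enrollments a
INNER JOIN courses b ON a.course_id = b.id

Result:
student | course    
--------+-----------
Karen   | Algebra   
Wendy   | Algorithms
Dave    | Statistics
Dana    | Physics   


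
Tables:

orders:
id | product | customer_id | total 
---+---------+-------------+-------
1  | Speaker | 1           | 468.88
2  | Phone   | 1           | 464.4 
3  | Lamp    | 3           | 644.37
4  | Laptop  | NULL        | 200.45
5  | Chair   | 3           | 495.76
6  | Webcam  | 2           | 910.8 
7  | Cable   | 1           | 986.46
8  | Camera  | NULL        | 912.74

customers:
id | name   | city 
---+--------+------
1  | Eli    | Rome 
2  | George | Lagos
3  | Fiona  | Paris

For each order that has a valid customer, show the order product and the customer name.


INNER JOIN keeps only orders rows whose customer_id matches an id in customers. Walk through each order:
  - order 1 (Speaker): customer_id=1 -> matches Eli
  - order 2 (Phone): customer_id=1 -> matches Eli
  - order 3 (Lamp): customer_id=3 -> matches Fiona
  - order 4 (Laptop): customer_id=NULL, no match -> dropped
  - order 5 (Chair): customer_id=3 -> matches Fiona
  - order 6 (Webcam): customer_id=2 -> matches George
  - order 7 (Cable): customer_id=1 -> matches Eli
  - order 8 (Camera): customer_id=NULL, no match -> dropped
So 2 of 8 rows are dropped.

SQL:
SELECT a.product, b.name AS customer
FROM orders a
INNER JOIN customers b ON a.customer_id = b.id

Result:
product | customer
--------+---------
Speaker | Eli     
Phone   | Eli     
Lamp    | Fiona   
Chair   | Fiona   
Webcam  | George  
Cable   | Eli     


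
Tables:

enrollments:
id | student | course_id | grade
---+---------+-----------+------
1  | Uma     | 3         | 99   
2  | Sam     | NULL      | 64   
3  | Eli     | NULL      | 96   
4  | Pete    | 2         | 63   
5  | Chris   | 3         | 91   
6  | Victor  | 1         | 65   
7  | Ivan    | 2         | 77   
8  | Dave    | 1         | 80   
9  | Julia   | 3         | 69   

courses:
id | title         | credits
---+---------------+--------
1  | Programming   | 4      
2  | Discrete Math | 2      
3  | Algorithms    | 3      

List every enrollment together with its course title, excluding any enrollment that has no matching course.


INNER JOIN keeps only enrollments rows whose course_id matches an id in courses. Walk through each enrollment:
  - enrollment 1 (Uma): course_id=3 -> matches Algorithms
  - enrollment 2 (Sam): course_id=NULL, no match -> dropped
  - enrollment 3 (Eli): course_id=NULL, no match -> dropped
  - enrollment 4 (Pete): course_id=2 -> matches Discrete Math
  - enrollment 5 (Chris): course_id=3 -> matches Algorithms
  - enrollment 6 (Victor): course_id=1 -> matches Programming
  - enrollment 7 (Ivan): course_id=2 -> matches Discrete Math
  - enrollment 8 (Dave): course_id=1 -> matches Programming
  - enrollment 9 (Julia): course_id=3 -> matches Algorithms
So 2 of 9 rows are dropped.

SQL:
SELECT a.student, b.title AS course
FROM enrollments a
INNER JOIN courses b ON a.course_id = b.id

Result:
student | course       
--------+--------------
Uma     | Algorithms   
Pete    | Discrete Math
Chris   | Algorithms   
Victor  | Programming  
Ivan    | Discrete Math
Dave    | Programming  
Julia   | Algorithms   


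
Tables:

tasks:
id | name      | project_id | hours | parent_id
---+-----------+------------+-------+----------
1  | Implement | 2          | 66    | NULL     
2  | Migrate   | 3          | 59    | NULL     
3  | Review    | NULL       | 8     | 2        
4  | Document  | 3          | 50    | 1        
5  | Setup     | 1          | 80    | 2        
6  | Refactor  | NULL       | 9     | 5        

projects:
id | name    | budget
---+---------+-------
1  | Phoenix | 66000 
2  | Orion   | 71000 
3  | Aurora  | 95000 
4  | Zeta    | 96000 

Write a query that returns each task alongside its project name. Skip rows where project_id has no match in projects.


INNER JOIN keeps only tasks rows whose project_id matches an id in projects. Walk through each task:
  - task 1 (Implement): project_id=2 -> matches Orion
  - task 2 (Migrate): project_id=3 -> matches Aurora
  - task 3 (Review): project_id=NULL, no match -> dropped
  - task 4 (Document): project_id=3 -> matches Aurora
  - task 5 (Setup): project_id=1 -> matches Phoenix
  - task 6 (Refactor): project_id=NULL, no match -> dropped
So 2 of 6 rows are dropped.

SQL:
SELECT a.name, b.name AS project
FROM tasks a
INNER JOIN projects b ON a.project_id = b.id

Result:
name      | project
----------+--------
Implement | Orion  
Migrate   | Aurora 
Document  | Aurora 
Setup     | Phoenix
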